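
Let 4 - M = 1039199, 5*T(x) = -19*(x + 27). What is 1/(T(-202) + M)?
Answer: -1/1038530 ≈ -9.6290e-7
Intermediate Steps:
T(x) = -513/5 - 19*x/5 (T(x) = (-19*(x + 27))/5 = (-19*(27 + x))/5 = (-513 - 19*x)/5 = -513/5 - 19*x/5)
M = -1039195 (M = 4 - 1*1039199 = 4 - 1039199 = -1039195)
1/(T(-202) + M) = 1/((-513/5 - 19/5*(-202)) - 1039195) = 1/((-513/5 + 3838/5) - 1039195) = 1/(665 - 1039195) = 1/(-1038530) = -1/1038530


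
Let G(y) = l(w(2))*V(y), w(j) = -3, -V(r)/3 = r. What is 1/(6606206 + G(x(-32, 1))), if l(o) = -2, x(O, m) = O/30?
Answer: 5/33030998 ≈ 1.5137e-7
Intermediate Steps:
x(O, m) = O/30 (x(O, m) = O*(1/30) = O/30)
V(r) = -3*r
G(y) = 6*y (G(y) = -(-6)*y = 6*y)
1/(6606206 + G(x(-32, 1))) = 1/(6606206 + 6*((1/30)*(-32))) = 1/(6606206 + 6*(-16/15)) = 1/(6606206 - 32/5) = 1/(33030998/5) = 5/33030998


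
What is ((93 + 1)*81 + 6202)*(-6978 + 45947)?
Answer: 538395704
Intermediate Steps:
((93 + 1)*81 + 6202)*(-6978 + 45947) = (94*81 + 6202)*38969 = (7614 + 6202)*38969 = 13816*38969 = 538395704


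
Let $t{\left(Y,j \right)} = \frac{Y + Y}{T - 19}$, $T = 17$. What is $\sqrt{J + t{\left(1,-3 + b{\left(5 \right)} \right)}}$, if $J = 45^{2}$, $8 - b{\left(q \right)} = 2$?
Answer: $2 \sqrt{506} \approx 44.989$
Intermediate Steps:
$b{\left(q \right)} = 6$ ($b{\left(q \right)} = 8 - 2 = 6$)
$t{\left(Y,j \right)} = - Y$ ($t{\left(Y,j \right)} = \frac{Y + Y}{17 - 19} = \frac{2 Y}{-2} = 2 Y \left(- \frac{1}{2}\right) = - Y$)
$J = 2025$
$\sqrt{J + t{\left(1,-3 + b{\left(5 \right)} \right)}} = \sqrt{2025 - 1} = \sqrt{2024} = 2 \sqrt{506}$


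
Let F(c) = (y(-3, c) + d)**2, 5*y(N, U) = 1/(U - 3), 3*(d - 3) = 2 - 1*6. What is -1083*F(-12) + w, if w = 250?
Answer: -5081986/1875 ≈ -2710.4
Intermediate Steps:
d = 5/3 (d = 3 + (2 - 1*6)/3 = 3 + (2 - 6)/3 = 3 + (1/3)*(-4) = 3 - 4/3 = 5/3 ≈ 1.6667)
y(N, U) = 1/(5*(-3 + U)) (y(N, U) = 1/(5*(U - 3)) = 1/(5*(-3 + U)))
F(c) = (5/3 + 1/(5*(-3 + c)))**2 (F(c) = (1/(5*(-3 + c)) + 5/3)**2 = (5/3 + 1/(5*(-3 + c)))**2)
-1083*F(-12) + w = -361*(-72 + 25*(-12))**2/(75*(-3 - 12)**2) + 250 = -361*(-72 - 300)**2/(75*(-15)**2) + 250 = -361*(-372)**2/(75*225) + 250 = -361*138384/(75*225) + 250 = -1083*15376/5625 + 250 = -5550736/1875 + 250 = -5081986/1875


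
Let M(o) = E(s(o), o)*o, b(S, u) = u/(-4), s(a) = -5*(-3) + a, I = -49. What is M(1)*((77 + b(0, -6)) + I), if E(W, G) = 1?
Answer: 59/2 ≈ 29.500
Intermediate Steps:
s(a) = 15 + a
b(S, u) = -u/4 (b(S, u) = u*(-¼) = -u/4)
M(o) = o (M(o) = 1*o = o)
M(1)*((77 + b(0, -6)) + I) = 1*((77 - ¼*(-6)) - 49) = 1*((77 + 3/2) - 49) = 1*(157/2 - 49) = 1*(59/2) = 59/2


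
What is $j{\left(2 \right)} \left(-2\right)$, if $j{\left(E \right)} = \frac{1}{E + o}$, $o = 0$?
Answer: $-1$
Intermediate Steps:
$j{\left(E \right)} = \frac{1}{E}$ ($j{\left(E \right)} = \frac{1}{E + 0} = \frac{1}{E}$)
$j{\left(2 \right)} \left(-2\right) = \frac{1}{2} \left(-2\right) = -1$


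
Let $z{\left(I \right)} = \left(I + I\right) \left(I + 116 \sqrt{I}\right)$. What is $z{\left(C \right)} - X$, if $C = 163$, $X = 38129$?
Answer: $15009 + 37816 \sqrt{163} \approx 4.9781 \cdot 10^{5}$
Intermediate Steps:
$z{\left(I \right)} = 2 I \left(I + 116 \sqrt{I}\right)$
$z{\left(C \right)} - X = \left(2 \cdot 163^{2} + 232 \cdot 163^{\frac{3}{2}}\right) - 38129 = \left(2 \cdot 26569 + 232 \cdot 163 \sqrt{163}\right) - 38129 = \left(53138 + 37816 \sqrt{163}\right) - 38129 = 15009 + 37816 \sqrt{163}$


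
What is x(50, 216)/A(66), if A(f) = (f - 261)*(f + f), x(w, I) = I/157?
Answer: -6/112255 ≈ -5.3450e-5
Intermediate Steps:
x(w, I) = I/157 (x(w, I) = I*(1/157) = I/157)
A(f) = 2*f*(-261 + f) (A(f) = (-261 + f)*(2*f) = 2*f*(-261 + f))
x(50, 216)/A(66) = ((1/157)*216)/((2*66*(-261 + 66))) = 216/(157*((2*66*(-195)))) = (216/157)/(-25740) = (216/157)*(-1/25740) = -6/112255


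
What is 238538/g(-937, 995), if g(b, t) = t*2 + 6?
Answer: 119269/998 ≈ 119.51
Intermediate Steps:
g(b, t) = 6 + 2*t (g(b, t) = 2*t + 6 = 6 + 2*t)
238538/g(-937, 995) = 238538/(6 + 2*995) = 238538/(6 + 1990) = 238538/1996 = 238538*(1/1996) = 119269/998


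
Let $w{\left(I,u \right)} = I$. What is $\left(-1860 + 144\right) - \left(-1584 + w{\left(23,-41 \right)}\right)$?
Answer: $-155$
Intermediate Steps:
$\left(-1860 + 144\right) - \left(-1584 + w{\left(23,-41 \right)}\right) = \left(-1860 + 144\right) + \left(1584 - 23\right) = -1716 + \left(1584 - 23\right) = -1716 + 1561 = -155$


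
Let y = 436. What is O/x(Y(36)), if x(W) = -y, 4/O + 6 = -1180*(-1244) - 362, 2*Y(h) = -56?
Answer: -1/159963168 ≈ -6.2514e-9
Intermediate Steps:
Y(h) = -28 (Y(h) = (½)*(-56) = -28)
O = 1/366888 (O = 4/(-6 + (-1180*(-1244) - 362)) = 4/(-6 + (1467920 - 362)) = 4/(-6 + 1467558) = 4/1467552 = 4*(1/1467552) = 1/366888 ≈ 2.7256e-6)
x(W) = -436 (x(W) = -1*436 = -436)
O/x(Y(36)) = (1/366888)/(-436) = (1/366888)*(-1/436) = -1/159963168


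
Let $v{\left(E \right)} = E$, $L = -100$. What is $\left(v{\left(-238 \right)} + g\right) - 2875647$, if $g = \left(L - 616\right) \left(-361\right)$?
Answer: $-2617409$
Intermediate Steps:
$g = 258476$ ($g = \left(-100 - 616\right) \left(-361\right) = \left(-716\right) \left(-361\right) = 258476$)
$\left(v{\left(-238 \right)} + g\right) - 2875647 = \left(-238 + 258476\right) - 2875647 = 258238 - 2875647 = -2617409$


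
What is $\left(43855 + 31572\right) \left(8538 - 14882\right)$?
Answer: $-478508888$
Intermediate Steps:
$\left(43855 + 31572\right) \left(8538 - 14882\right) = 75427 \left(-6344\right) = -478508888$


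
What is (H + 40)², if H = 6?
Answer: 2116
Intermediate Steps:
(H + 40)² = (6 + 40)² = 46² = 2116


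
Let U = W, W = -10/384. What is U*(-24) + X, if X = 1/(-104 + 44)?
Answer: 73/120 ≈ 0.60833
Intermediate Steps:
W = -5/192 (W = -10*1/384 = -5/192 ≈ -0.026042)
U = -5/192 ≈ -0.026042
X = -1/60 (X = 1/(-60) = -1/60 ≈ -0.016667)
U*(-24) + X = -5/192*(-24) - 1/60 = 5/8 - 1/60 = 73/120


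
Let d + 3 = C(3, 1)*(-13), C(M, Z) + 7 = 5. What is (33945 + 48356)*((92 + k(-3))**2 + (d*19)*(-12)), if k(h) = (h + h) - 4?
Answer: 121805480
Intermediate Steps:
C(M, Z) = -2 (C(M, Z) = -7 + 5 = -2)
k(h) = -4 + 2*h (k(h) = 2*h - 4 = -4 + 2*h)
d = 23 (d = -3 - 2*(-13) = -3 + 26 = 23)
(33945 + 48356)*((92 + k(-3))**2 + (d*19)*(-12)) = (33945 + 48356)*((92 + (-4 + 2*(-3)))**2 + (23*19)*(-12)) = 82301*((92 + (-4 - 6))**2 + 437*(-12)) = 82301*((92 - 10)**2 - 5244) = 82301*(82**2 - 5244) = 82301*(6724 - 5244) = 82301*1480 = 121805480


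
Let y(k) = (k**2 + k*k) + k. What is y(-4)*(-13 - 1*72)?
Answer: -2380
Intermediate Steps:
y(k) = k + 2*k**2 (y(k) = (k**2 + k**2) + k = 2*k**2 + k = k + 2*k**2)
y(-4)*(-13 - 1*72) = (-4*(1 + 2*(-4)))*(-13 - 1*72) = (-4*(1 - 8))*(-13 - 72) = -4*(-7)*(-85) = 28*(-85) = -2380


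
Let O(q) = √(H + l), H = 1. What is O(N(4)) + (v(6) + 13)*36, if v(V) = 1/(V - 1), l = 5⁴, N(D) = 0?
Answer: 2376/5 + √626 ≈ 500.22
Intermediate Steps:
l = 625
v(V) = 1/(-1 + V)
O(q) = √626 (O(q) = √(1 + 625) = √626)
O(N(4)) + (v(6) + 13)*36 = √626 + (1/(-1 + 6) + 13)*36 = √626 + (1/5 + 13)*36 = √626 + (⅕ + 13)*36 = √626 + (66/5)*36 = √626 + 2376/5 = 2376/5 + √626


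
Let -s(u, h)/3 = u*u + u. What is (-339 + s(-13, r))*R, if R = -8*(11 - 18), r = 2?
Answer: -45192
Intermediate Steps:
s(u, h) = -3*u - 3*u**2 (s(u, h) = -3*(u*u + u) = -3*(u**2 + u) = -3*(u + u**2) = -3*u - 3*u**2)
R = 56 (R = -8*(-7) = 56)
(-339 + s(-13, r))*R = (-339 - 3*(-13)*(1 - 13))*56 = (-339 - 3*(-13)*(-12))*56 = (-339 - 468)*56 = -807*56 = -45192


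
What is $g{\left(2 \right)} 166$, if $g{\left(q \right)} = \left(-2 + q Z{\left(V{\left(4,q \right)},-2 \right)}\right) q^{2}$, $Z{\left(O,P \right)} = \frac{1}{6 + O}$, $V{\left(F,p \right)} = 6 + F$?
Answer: $-1245$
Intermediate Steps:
$g{\left(q \right)} = q^{2} \left(-2 + \frac{q}{16}\right)$ ($g{\left(q \right)} = \left(-2 + \frac{q}{6 + \left(6 + 4\right)}\right) q^{2} = \left(-2 + \frac{q}{6 + 10}\right) q^{2} = \left(-2 + \frac{q}{16}\right) q^{2} = q^{2} \left(-2 + \frac{q}{16}\right)$)
$g{\left(2 \right)} 166 = \frac{2^{2} \left(-32 + 2\right)}{16} \cdot 166 = \frac{1}{16} \cdot 4 \left(-30\right) 166 = \left(- \frac{15}{2}\right) 166 = -1245$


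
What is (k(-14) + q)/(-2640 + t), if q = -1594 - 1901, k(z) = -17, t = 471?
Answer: 3512/2169 ≈ 1.6192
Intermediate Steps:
q = -3495
(k(-14) + q)/(-2640 + t) = (-17 - 3495)/(-2640 + 471) = -3512/(-2169) = -3512*(-1/2169) = 3512/2169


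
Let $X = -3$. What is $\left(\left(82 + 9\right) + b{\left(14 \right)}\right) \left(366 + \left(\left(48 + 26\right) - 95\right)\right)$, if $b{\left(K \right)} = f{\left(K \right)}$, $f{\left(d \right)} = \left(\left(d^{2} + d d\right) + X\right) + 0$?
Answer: $165600$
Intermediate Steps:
$f{\left(d \right)} = -3 + 2 d^{2}$ ($f{\left(d \right)} = \left(\left(d^{2} + d d\right) - 3\right) + 0 = \left(\left(d^{2} + d^{2}\right) - 3\right) + 0 = \left(2 d^{2} - 3\right) + 0 = \left(-3 + 2 d^{2}\right) + 0 = -3 + 2 d^{2}$)
$b{\left(K \right)} = -3 + 2 K^{2}$
$\left(\left(82 + 9\right) + b{\left(14 \right)}\right) \left(366 + \left(\left(48 + 26\right) - 95\right)\right) = \left(\left(82 + 9\right) - \left(3 - 2 \cdot 14^{2}\right)\right) \left(366 + \left(\left(48 + 26\right) - 95\right)\right) = \left(91 + \left(-3 + 2 \cdot 196\right)\right) \left(366 + \left(74 - 95\right)\right) = \left(91 + \left(-3 + 392\right)\right) \left(366 - 21\right) = \left(91 + 389\right) 345 = 480 \cdot 345 = 165600$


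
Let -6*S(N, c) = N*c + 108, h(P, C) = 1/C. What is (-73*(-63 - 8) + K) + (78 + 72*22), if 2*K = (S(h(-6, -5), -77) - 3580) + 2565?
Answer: 379633/60 ≈ 6327.2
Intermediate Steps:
S(N, c) = -18 - N*c/6 (S(N, c) = -(N*c + 108)/6 = -(108 + N*c)/6 = -18 - N*c/6)
K = -31067/60 (K = (((-18 - 1/6*(-77)/(-5)) - 3580) + 2565)/2 = (((-18 - 1/6*(-1/5)*(-77)) - 3580) + 2565)/2 = (((-18 - 77/30) - 3580) + 2565)/2 = ((-617/30 - 3580) + 2565)/2 = (-108017/30 + 2565)/2 = (1/2)*(-31067/30) = -31067/60 ≈ -517.78)
(-73*(-63 - 8) + K) + (78 + 72*22) = (-73*(-63 - 8) - 31067/60) + (78 + 72*22) = (-73*(-71) - 31067/60) + (78 + 1584) = (5183 - 31067/60) + 1662 = 279913/60 + 1662 = 379633/60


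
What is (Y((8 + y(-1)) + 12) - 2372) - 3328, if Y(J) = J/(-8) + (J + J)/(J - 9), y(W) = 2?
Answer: -296367/52 ≈ -5699.4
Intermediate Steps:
Y(J) = -J/8 + 2*J/(-9 + J) (Y(J) = -J/8 + (2*J)/(-9 + J) = -J/8 + 2*J/(-9 + J))
(Y((8 + y(-1)) + 12) - 2372) - 3328 = (((8 + 2) + 12)*(25 - ((8 + 2) + 12))/(8*(-9 + ((8 + 2) + 12))) - 2372) - 3328 = ((10 + 12)*(25 - (10 + 12))/(8*(-9 + (10 + 12))) - 2372) - 3328 = ((⅛)*22*(25 - 1*22)/(-9 + 22) - 2372) - 3328 = ((⅛)*22*(25 - 22)/13 - 2372) - 3328 = ((⅛)*22*(1/13)*3 - 2372) - 3328 = (33/52 - 2372) - 3328 = -123311/52 - 3328 = -296367/52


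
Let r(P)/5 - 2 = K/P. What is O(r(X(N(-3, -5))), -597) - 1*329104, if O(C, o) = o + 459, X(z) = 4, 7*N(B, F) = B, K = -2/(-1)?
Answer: -329242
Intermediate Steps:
K = 2 (K = -2*(-1) = 2)
N(B, F) = B/7
r(P) = 10 + 10/P (r(P) = 10 + 5*(2/P) = 10 + 10/P)
O(C, o) = 459 + o
O(r(X(N(-3, -5))), -597) - 1*329104 = (459 - 597) - 1*329104 = -138 - 329104 = -329242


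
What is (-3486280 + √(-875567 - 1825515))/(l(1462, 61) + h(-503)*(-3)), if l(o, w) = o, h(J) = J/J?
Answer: -3486280/1459 + I*√2701082/1459 ≈ -2389.5 + 1.1265*I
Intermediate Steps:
h(J) = 1
(-3486280 + √(-875567 - 1825515))/(l(1462, 61) + h(-503)*(-3)) = (-3486280 + √(-875567 - 1825515))/(1462 + 1*(-3)) = (-3486280 + √(-2701082))/(1462 - 3) = (-3486280 + I*√2701082)/1459 = (-3486280 + I*√2701082)*(1/1459) = -3486280/1459 + I*√2701082/1459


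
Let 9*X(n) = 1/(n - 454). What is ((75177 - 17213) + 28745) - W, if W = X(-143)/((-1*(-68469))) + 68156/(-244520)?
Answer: 1949982864545909963/22488745068810 ≈ 86709.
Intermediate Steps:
X(n) = 1/(9*(-454 + n)) (X(n) = 1/(9*(n - 454)) = 1/(9*(-454 + n)))
W = -6268374463673/22488745068810 (W = (1/(9*(-454 - 143)))/((-1*(-68469))) + 68156/(-244520) = ((⅑)/(-597))/68469 + 68156*(-1/244520) = ((⅑)*(-1/597))*(1/68469) - 17039/61130 = -1/5373*1/68469 - 17039/61130 = -1/367883937 - 17039/61130 = -6268374463673/22488745068810 ≈ -0.27873)
((75177 - 17213) + 28745) - W = ((75177 - 17213) + 28745) - 1*(-6268374463673/22488745068810) = (57964 + 28745) + 6268374463673/22488745068810 = 86709 + 6268374463673/22488745068810 = 1949982864545909963/22488745068810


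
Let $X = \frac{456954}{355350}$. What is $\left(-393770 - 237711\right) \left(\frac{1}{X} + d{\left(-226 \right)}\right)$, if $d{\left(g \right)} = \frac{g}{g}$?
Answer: $- \frac{85492423704}{76159} \approx -1.1226 \cdot 10^{6}$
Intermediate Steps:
$X = \frac{76159}{59225}$ ($X = 456954 \cdot \frac{1}{355350} = \frac{76159}{59225} \approx 1.2859$)
$d{\left(g \right)} = 1$
$\left(-393770 - 237711\right) \left(\frac{1}{X} + d{\left(-226 \right)}\right) = \left(-393770 - 237711\right) \left(\frac{1}{\frac{76159}{59225}} + 1\right) = - 631481 \left(\frac{59225}{76159} + 1\right) = \left(-631481\right) \frac{135384}{76159} = - \frac{85492423704}{76159}$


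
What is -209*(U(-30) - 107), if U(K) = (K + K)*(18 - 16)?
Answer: 47443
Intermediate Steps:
U(K) = 4*K (U(K) = (2*K)*2 = 4*K)
-209*(U(-30) - 107) = -209*(4*(-30) - 107) = -209*(-120 - 107) = -209*(-227) = 47443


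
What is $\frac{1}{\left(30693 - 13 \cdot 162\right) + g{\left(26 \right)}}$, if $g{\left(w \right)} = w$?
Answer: $\frac{1}{28613} \approx 3.4949 \cdot 10^{-5}$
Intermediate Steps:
$\frac{1}{\left(30693 - 13 \cdot 162\right) + g{\left(26 \right)}} = \frac{1}{\left(30693 - 13 \cdot 162\right) + 26} = \frac{1}{\left(30693 - 2106\right) + 26} = \frac{1}{28587 + 26} = \frac{1}{28613}$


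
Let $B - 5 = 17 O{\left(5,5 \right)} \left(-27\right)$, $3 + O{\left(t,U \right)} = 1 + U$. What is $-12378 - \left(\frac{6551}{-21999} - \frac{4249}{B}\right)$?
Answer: $- \frac{53383579309}{4311804} \approx -12381.0$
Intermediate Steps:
$O{\left(t,U \right)} = -2 + U$ ($O{\left(t,U \right)} = -3 + \left(1 + U\right) = -2 + U$)
$B = -1372$ ($B = 5 + 17 \left(-2 + 5\right) \left(-27\right) = 5 + 17 \cdot 3 \left(-27\right) = 5 + 51 \left(-27\right) = 5 - 1377 = -1372$)
$-12378 - \left(\frac{6551}{-21999} - \frac{4249}{B}\right) = -12378 - \left(\frac{6551}{-21999} - \frac{4249}{-1372}\right) = -12378 - \left(6551 \left(- \frac{1}{21999}\right) - - \frac{607}{196}\right) = -12378 - \left(- \frac{6551}{21999} + \frac{607}{196}\right) = -12378 - \frac{12069397}{4311804} = - \frac{53383579309}{4311804}$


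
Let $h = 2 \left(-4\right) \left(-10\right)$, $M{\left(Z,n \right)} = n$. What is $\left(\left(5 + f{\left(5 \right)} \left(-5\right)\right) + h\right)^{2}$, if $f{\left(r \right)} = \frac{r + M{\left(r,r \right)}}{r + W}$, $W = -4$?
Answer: $1225$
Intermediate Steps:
$f{\left(r \right)} = \frac{2 r}{-4 + r}$ ($f{\left(r \right)} = \frac{r + r}{r - 4} = \frac{2 r}{-4 + r}$)
$h = 80$ ($h = \left(-8\right) \left(-10\right) = 80$)
$\left(\left(5 + f{\left(5 \right)} \left(-5\right)\right) + h\right)^{2} = \left(\left(5 + 2 \cdot 5 \frac{1}{-4 + 5} \left(-5\right)\right) + 80\right)^{2} = \left(\left(5 + 2 \cdot 5 \cdot 1^{-1} \left(-5\right)\right) + 80\right)^{2} = \left(\left(5 + 2 \cdot 5 \cdot 1 \left(-5\right)\right) + 80\right)^{2} = \left(\left(5 + 10 \left(-5\right)\right) + 80\right)^{2} = \left(\left(5 - 50\right) + 80\right)^{2} = \left(-45 + 80\right)^{2} = 35^{2} = 1225$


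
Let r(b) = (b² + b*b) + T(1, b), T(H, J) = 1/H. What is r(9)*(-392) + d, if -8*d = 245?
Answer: -511413/8 ≈ -63927.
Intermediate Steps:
r(b) = 1 + 2*b² (r(b) = (b² + b*b) + 1/1 = (b² + b²) + 1 = 2*b² + 1 = 1 + 2*b²)
d = -245/8 (d = -⅛*245 = -245/8 ≈ -30.625)
r(9)*(-392) + d = (1 + 2*9²)*(-392) - 245/8 = (1 + 2*81)*(-392) - 245/8 = (1 + 162)*(-392) - 245/8 = 163*(-392) - 245/8 = -63896 - 245/8 = -511413/8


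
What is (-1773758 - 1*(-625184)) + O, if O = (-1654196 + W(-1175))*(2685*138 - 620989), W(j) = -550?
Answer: 414444879840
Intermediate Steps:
O = 414446028414 (O = (-1654196 - 550)*(2685*138 - 620989) = -1654746*(370530 - 620989) = -1654746*(-250459) = 414446028414)
(-1773758 - 1*(-625184)) + O = (-1773758 - 1*(-625184)) + 414446028414 = (-1773758 + 625184) + 414446028414 = -1148574 + 414446028414 = 414444879840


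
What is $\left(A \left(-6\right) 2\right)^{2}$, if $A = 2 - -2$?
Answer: $2304$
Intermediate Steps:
$A = 4$ ($A = 2 + 2 = 4$)
$\left(A \left(-6\right) 2\right)^{2} = \left(4 \left(-6\right) 2\right)^{2} = \left(\left(-24\right) 2\right)^{2} = \left(-48\right)^{2} = 2304$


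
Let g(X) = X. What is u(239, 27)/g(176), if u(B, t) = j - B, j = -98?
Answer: -337/176 ≈ -1.9148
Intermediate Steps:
u(B, t) = -98 - B
u(239, 27)/g(176) = (-98 - 1*239)/176 = (-98 - 239)*(1/176) = -337*1/176 = -337/176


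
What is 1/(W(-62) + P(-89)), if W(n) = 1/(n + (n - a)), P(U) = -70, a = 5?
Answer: -129/9031 ≈ -0.014284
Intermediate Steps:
W(n) = 1/(-5 + 2*n) (W(n) = 1/(n + (n - 1*5)) = 1/(n + (n - 5)) = 1/(n + (-5 + n)) = 1/(-5 + 2*n))
1/(W(-62) + P(-89)) = 1/(1/(-5 + 2*(-62)) - 70) = 1/(1/(-5 - 124) - 70) = 1/(1/(-129) - 70) = 1/(-1/129 - 70) = 1/(-9031/129) = -129/9031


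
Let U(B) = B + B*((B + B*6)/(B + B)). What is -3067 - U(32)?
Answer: -3211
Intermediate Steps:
U(B) = 9*B/2 (U(B) = B + B*((B + 6*B)/((2*B))) = B + B*((7*B)*(1/(2*B))) = B + B*(7/2) = B + 7*B/2 = 9*B/2)
-3067 - U(32) = -3067 - 9*32/2 = -3067 - 1*144 = -3067 - 144 = -3211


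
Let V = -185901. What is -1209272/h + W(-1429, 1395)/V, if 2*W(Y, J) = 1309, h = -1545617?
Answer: 447586535491/574663491834 ≈ 0.77887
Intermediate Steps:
W(Y, J) = 1309/2 (W(Y, J) = (½)*1309 = 1309/2)
-1209272/h + W(-1429, 1395)/V = -1209272/(-1545617) + (1309/2)/(-185901) = -1209272*(-1/1545617) + (1309/2)*(-1/185901) = 1209272/1545617 - 1309/371802 = 447586535491/574663491834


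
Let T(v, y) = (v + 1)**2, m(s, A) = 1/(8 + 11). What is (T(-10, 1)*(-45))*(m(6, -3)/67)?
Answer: -3645/1273 ≈ -2.8633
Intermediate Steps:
m(s, A) = 1/19
T(v, y) = (1 + v)**2
(T(-10, 1)*(-45))*(m(6, -3)/67) = ((1 - 10)**2*(-45))*((1/19)/67) = ((-9)**2*(-45))*((1/19)*(1/67)) = (81*(-45))*(1/1273) = -3645*1/1273 = -3645/1273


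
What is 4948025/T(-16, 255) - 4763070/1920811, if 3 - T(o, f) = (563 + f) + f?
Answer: -1901863466635/411053554 ≈ -4626.8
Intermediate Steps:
T(o, f) = -560 - 2*f (T(o, f) = 3 - ((563 + f) + f) = 3 - (563 + 2*f) = 3 + (-563 - 2*f) = -560 - 2*f)
4948025/T(-16, 255) - 4763070/1920811 = 4948025/(-560 - 2*255) - 4763070/1920811 = 4948025/(-560 - 510) - 4763070*1/1920811 = 4948025/(-1070) - 4763070/1920811 = 4948025*(-1/1070) - 4763070/1920811 = -989605/214 - 4763070/1920811 = -1901863466635/411053554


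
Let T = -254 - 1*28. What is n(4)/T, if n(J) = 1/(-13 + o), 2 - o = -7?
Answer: 1/1128 ≈ 0.00088653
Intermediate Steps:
o = 9 (o = 2 - 1*(-7) = 2 + 7 = 9)
n(J) = -1/4 (n(J) = 1/(-13 + 9) = 1/(-4) = -1/4)
T = -282 (T = -254 - 28 = -282)
n(4)/T = -1/4/(-282) = -1/4*(-1/282) = 1/1128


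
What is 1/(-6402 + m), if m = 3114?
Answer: -1/3288 ≈ -0.00030414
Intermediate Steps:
1/(-6402 + m) = 1/(-6402 + 3114) = 1/(-3288) = -1/3288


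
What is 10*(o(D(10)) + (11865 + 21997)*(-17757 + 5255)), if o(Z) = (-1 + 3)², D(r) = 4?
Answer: -4233427200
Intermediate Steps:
o(Z) = 4 (o(Z) = 2² = 4)
10*(o(D(10)) + (11865 + 21997)*(-17757 + 5255)) = 10*(4 + (11865 + 21997)*(-17757 + 5255)) = 10*(4 + 33862*(-12502)) = 10*(4 - 423342724) = 10*(-423342720) = -4233427200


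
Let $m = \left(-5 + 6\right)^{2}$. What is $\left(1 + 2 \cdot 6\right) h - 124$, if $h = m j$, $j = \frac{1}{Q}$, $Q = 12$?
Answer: $- \frac{1475}{12} \approx -122.92$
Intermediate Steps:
$j = \frac{1}{12} \approx 0.083333$
$m = 1$ ($m = 1^{2} = 1$)
$h = \frac{1}{12}$ ($h = 1 \cdot \frac{1}{12} = \frac{1}{12} \approx 0.083333$)
$\left(1 + 2 \cdot 6\right) h - 124 = \left(1 + 2 \cdot 6\right) \frac{1}{12} - 124 = \left(1 + 12\right) \frac{1}{12} - 124 = 13 \cdot \frac{1}{12} - 124 = \frac{13}{12} - 124 = - \frac{1475}{12}$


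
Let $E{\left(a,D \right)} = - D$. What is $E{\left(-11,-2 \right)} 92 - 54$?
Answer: $130$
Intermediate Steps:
$E{\left(-11,-2 \right)} 92 - 54 = \left(-1\right) \left(-2\right) 92 - 54 = 2 \cdot 92 - 54 = 184 - 54 = 130$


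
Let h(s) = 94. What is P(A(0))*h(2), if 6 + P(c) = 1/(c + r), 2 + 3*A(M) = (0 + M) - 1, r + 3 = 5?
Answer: -470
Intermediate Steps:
r = 2 (r = -3 + 5 = 2)
A(M) = -1 + M/3 (A(M) = -⅔ + ((0 + M) - 1)/3 = -⅔ + (M - 1)/3 = -⅔ + (-1 + M)/3 = -⅔ + (-⅓ + M/3) = -1 + M/3)
P(c) = -6 + 1/(2 + c) (P(c) = -6 + 1/(c + 2) = -6 + 1/(2 + c))
P(A(0))*h(2) = ((-11 - 6*(-1 + (⅓)*0))/(2 + (-1 + (⅓)*0)))*94 = ((-11 - 6*(-1 + 0))/(2 + (-1 + 0)))*94 = ((-11 - 6*(-1))/(2 - 1))*94 = ((-11 + 6)/1)*94 = (1*(-5))*94 = -5*94 = -470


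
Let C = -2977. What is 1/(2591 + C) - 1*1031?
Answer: -397967/386 ≈ -1031.0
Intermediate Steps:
1/(2591 + C) - 1*1031 = 1/(2591 - 2977) - 1*1031 = 1/(-386) - 1031 = -1/386 - 1031 = -397967/386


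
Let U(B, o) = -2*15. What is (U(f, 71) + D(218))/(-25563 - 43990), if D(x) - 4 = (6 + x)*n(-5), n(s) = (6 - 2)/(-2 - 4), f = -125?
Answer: 526/208659 ≈ 0.0025209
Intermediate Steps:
n(s) = -⅔ (n(s) = 4/(-6) = 4*(-⅙) = -⅔)
D(x) = -2*x/3 (D(x) = 4 + (6 + x)*(-⅔) = 4 + (-4 - 2*x/3) = -2*x/3)
U(B, o) = -30
(U(f, 71) + D(218))/(-25563 - 43990) = (-30 - ⅔*218)/(-25563 - 43990) = (-30 - 436/3)/(-69553) = -526/3*(-1/69553) = 526/208659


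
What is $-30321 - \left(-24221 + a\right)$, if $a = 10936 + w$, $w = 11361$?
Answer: $-28397$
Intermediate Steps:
$a = 22297$ ($a = 10936 + 11361 = 22297$)
$-30321 - \left(-24221 + a\right) = -30321 - \left(-24221 + 22297\right) = -30321 - -1924 = -30321 + 1924 = -28397$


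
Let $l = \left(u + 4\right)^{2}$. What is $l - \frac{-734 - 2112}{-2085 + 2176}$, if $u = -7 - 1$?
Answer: $\frac{4302}{91} \approx 47.275$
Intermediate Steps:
$u = -8$ ($u = -7 - 1 = -8$)
$l = 16$ ($l = \left(-8 + 4\right)^{2} = \left(-4\right)^{2} = 16$)
$l - \frac{-734 - 2112}{-2085 + 2176} = 16 - \frac{-734 - 2112}{-2085 + 2176} = 16 - - \frac{2846}{91} = 16 + \frac{2846}{91} = \frac{4302}{91}$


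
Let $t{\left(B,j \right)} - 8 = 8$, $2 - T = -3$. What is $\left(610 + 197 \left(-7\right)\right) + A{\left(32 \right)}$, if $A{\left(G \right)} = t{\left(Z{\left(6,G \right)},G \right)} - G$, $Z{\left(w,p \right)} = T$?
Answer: $-785$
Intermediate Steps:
$T = 5$ ($T = 2 - -3 = 2 + 3 = 5$)
$Z{\left(w,p \right)} = 5$
$t{\left(B,j \right)} = 16$ ($t{\left(B,j \right)} = 8 + 8 = 16$)
$A{\left(G \right)} = 16 - G$
$\left(610 + 197 \left(-7\right)\right) + A{\left(32 \right)} = \left(610 + 197 \left(-7\right)\right) + \left(16 - 32\right) = \left(610 - 1379\right) + \left(16 - 32\right) = -769 - 16 = -785$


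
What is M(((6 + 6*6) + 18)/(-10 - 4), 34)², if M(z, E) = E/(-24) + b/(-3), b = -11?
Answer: 81/16 ≈ 5.0625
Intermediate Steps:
M(z, E) = 11/3 - E/24 (M(z, E) = E/(-24) - 11/(-3) = E*(-1/24) - 11*(-⅓) = -E/24 + 11/3 = 11/3 - E/24)
M(((6 + 6*6) + 18)/(-10 - 4), 34)² = (11/3 - 1/24*34)² = (11/3 - 17/12)² = (9/4)² = 81/16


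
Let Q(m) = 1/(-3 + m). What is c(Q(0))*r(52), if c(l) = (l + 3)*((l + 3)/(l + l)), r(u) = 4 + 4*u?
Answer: -6784/3 ≈ -2261.3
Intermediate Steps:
c(l) = (3 + l)**2/(2*l) (c(l) = (3 + l)*((3 + l)/((2*l))) = (3 + l)*((3 + l)*(1/(2*l))) = (3 + l)*((3 + l)/(2*l)) = (3 + l)**2/(2*l))
c(Q(0))*r(52) = ((3 + 1/(-3 + 0))**2/(2*(1/(-3 + 0))))*(4 + 4*52) = ((3 + 1/(-3))**2/(2*(1/(-3))))*(4 + 208) = ((3 - 1/3)**2/(2*(-1/3)))*212 = ((1/2)*(-3)*(8/3)**2)*212 = ((1/2)*(-3)*(64/9))*212 = -32/3*212 = -6784/3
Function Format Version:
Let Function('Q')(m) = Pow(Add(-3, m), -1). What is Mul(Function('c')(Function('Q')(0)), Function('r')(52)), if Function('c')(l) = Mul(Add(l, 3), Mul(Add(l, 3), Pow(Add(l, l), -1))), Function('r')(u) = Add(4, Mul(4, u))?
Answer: Rational(-6784, 3) ≈ -2261.3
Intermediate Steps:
Function('c')(l) = Mul(Rational(1, 2), Pow(l, -1), Pow(Add(3, l), 2)) (Function('c')(l) = Mul(Add(3, l), Mul(Add(3, l), Pow(Mul(2, l), -1))) = Mul(Add(3, l), Mul(Add(3, l), Mul(Rational(1, 2), Pow(l, -1)))) = Mul(Add(3, l), Mul(Rational(1, 2), Pow(l, -1), Add(3, l))) = Mul(Rational(1, 2), Pow(l, -1), Pow(Add(3, l), 2)))
Mul(Function('c')(Function('Q')(0)), Function('r')(52)) = Mul(Mul(Rational(1, 2), Pow(Pow(Add(-3, 0), -1), -1), Pow(Add(3, Pow(Add(-3, 0), -1)), 2)), Add(4, Mul(4, 52))) = Mul(Mul(Rational(1, 2), Pow(Pow(-3, -1), -1), Pow(Add(3, Pow(-3, -1)), 2)), Add(4, 208)) = Mul(Mul(Rational(1, 2), Pow(Rational(-1, 3), -1), Pow(Add(3, Rational(-1, 3)), 2)), 212) = Mul(Mul(Rational(1, 2), -3, Pow(Rational(8, 3), 2)), 212) = Mul(Mul(Rational(1, 2), -3, Rational(64, 9)), 212) = Mul(Rational(-32, 3), 212) = Rational(-6784, 3)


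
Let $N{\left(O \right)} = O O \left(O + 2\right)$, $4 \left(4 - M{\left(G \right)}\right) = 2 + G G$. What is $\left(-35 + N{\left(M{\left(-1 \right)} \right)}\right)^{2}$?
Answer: $\frac{1713481}{4096} \approx 418.33$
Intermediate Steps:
$M{\left(G \right)} = \frac{7}{2} - \frac{G^{2}}{4}$ ($M{\left(G \right)} = 4 - \frac{2 + G G}{4} = 4 - \frac{2 + G^{2}}{4} = 4 - \left(\frac{1}{2} + \frac{G^{2}}{4}\right) = \frac{7}{2} - \frac{G^{2}}{4}$)
$N{\left(O \right)} = O^{2} \left(2 + O\right)$
$\left(-35 + N{\left(M{\left(-1 \right)} \right)}\right)^{2} = \left(-35 + \left(\frac{7}{2} - \frac{\left(-1\right)^{2}}{4}\right)^{2} \left(2 + \left(\frac{7}{2} - \frac{\left(-1\right)^{2}}{4}\right)\right)\right)^{2} = \left(-35 + \left(\frac{7}{2} - \frac{1}{4}\right)^{2} \left(2 + \left(\frac{7}{2} - \frac{1}{4}\right)\right)\right)^{2} = \left(-35 + \left(\frac{13}{4}\right)^{2} \left(2 + \frac{13}{4}\right)\right)^{2} = \left(-35 + \frac{169}{16} \cdot \frac{21}{4}\right)^{2} = \left(-35 + \frac{3549}{64}\right)^{2} = \left(\frac{1309}{64}\right)^{2} = \frac{1713481}{4096}$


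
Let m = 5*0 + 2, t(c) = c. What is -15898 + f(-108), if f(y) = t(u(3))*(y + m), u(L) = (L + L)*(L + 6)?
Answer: -21622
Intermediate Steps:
u(L) = 2*L*(6 + L) (u(L) = (2*L)*(6 + L) = 2*L*(6 + L))
m = 2 (m = 0 + 2 = 2)
f(y) = 108 + 54*y (f(y) = (2*3*(6 + 3))*(y + 2) = (2*3*9)*(2 + y) = 54*(2 + y) = 108 + 54*y)
-15898 + f(-108) = -15898 + (108 + 54*(-108)) = -15898 + (108 - 5832) = -15898 - 5724 = -21622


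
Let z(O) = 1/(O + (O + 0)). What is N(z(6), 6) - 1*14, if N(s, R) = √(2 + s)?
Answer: -14 + 5*√3/6 ≈ -12.557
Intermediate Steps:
z(O) = 1/(2*O) (z(O) = 1/(O + O) = 1/(2*O))
N(z(6), 6) - 1*14 = √(2 + (½)/6) - 1*14 = √(2 + (½)*(⅙)) - 14 = √(2 + 1/12) - 14 = √(25/12) - 14 = 5*√3/6 - 14 = -14 + 5*√3/6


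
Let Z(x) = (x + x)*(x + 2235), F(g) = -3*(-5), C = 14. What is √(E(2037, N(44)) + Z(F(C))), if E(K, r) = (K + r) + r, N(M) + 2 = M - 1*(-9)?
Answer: √69639 ≈ 263.89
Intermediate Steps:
N(M) = 7 + M (N(M) = -2 + (M - 1*(-9)) = -2 + (M + 9) = -2 + (9 + M) = 7 + M)
F(g) = 15
E(K, r) = K + 2*r
Z(x) = 2*x*(2235 + x) (Z(x) = (2*x)*(2235 + x) = 2*x*(2235 + x))
√(E(2037, N(44)) + Z(F(C))) = √((2037 + 2*(7 + 44)) + 2*15*(2235 + 15)) = √((2037 + 2*51) + 2*15*2250) = √((2037 + 102) + 67500) = √(2139 + 67500) = √69639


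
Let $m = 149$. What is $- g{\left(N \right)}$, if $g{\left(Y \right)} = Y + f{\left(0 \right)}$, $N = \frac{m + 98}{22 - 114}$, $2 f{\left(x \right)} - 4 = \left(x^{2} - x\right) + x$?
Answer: $\frac{63}{92} \approx 0.68478$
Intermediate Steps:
$f{\left(x \right)} = 2 + \frac{x^{2}}{2}$ ($f{\left(x \right)} = 2 + \frac{\left(x^{2} - x\right) + x}{2} = 2 + \frac{x^{2}}{2}$)
$N = - \frac{247}{92}$ ($N = \frac{149 + 98}{22 - 114} = \frac{247}{-92} = 247 \left(- \frac{1}{92}\right) = - \frac{247}{92} \approx -2.6848$)
$g{\left(Y \right)} = 2 + Y$ ($g{\left(Y \right)} = Y + \left(2 + \frac{0^{2}}{2}\right) = Y + \left(2 + \frac{1}{2} \cdot 0\right) = Y + \left(2 + 0\right) = Y + 2 = 2 + Y$)
$- g{\left(N \right)} = - (2 - \frac{247}{92}) = \left(-1\right) \left(- \frac{63}{92}\right) = \frac{63}{92}$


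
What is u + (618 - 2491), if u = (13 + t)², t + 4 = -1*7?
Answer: -1869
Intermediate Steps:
t = -11 (t = -4 - 1*7 = -4 - 7 = -11)
u = 4 (u = (13 - 11)² = 2² = 4)
u + (618 - 2491) = 4 + (618 - 2491) = 4 - 1873 = -1869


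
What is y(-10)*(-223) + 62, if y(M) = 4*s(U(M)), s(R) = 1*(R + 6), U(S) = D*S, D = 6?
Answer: 48230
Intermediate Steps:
U(S) = 6*S
s(R) = 6 + R (s(R) = 1*(6 + R) = 6 + R)
y(M) = 24 + 24*M (y(M) = 4*(6 + 6*M) = 24 + 24*M)
y(-10)*(-223) + 62 = (24 + 24*(-10))*(-223) + 62 = (24 - 240)*(-223) + 62 = -216*(-223) + 62 = 48168 + 62 = 48230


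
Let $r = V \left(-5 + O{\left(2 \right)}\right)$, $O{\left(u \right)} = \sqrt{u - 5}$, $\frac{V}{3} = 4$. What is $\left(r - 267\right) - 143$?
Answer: $-470 + 12 i \sqrt{3} \approx -470.0 + 20.785 i$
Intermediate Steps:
$V = 12$ ($V = 3 \cdot 4 = 12$)
$O{\left(u \right)} = \sqrt{-5 + u}$
$r = -60 + 12 i \sqrt{3}$ ($r = 12 \left(-5 + \sqrt{-5 + 2}\right) = 12 \left(-5 + \sqrt{-3}\right) = 12 \left(-5 + i \sqrt{3}\right) = -60 + 12 i \sqrt{3} \approx -60.0 + 20.785 i$)
$\left(r - 267\right) - 143 = \left(\left(-60 + 12 i \sqrt{3}\right) - 267\right) - 143 = \left(-327 + 12 i \sqrt{3}\right) - 143 = -470 + 12 i \sqrt{3}$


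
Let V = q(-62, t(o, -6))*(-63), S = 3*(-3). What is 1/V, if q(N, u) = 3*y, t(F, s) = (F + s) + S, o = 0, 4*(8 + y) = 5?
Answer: 4/5103 ≈ 0.00078385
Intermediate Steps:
y = -27/4 (y = -8 + (¼)*5 = -8 + 5/4 = -27/4 ≈ -6.7500)
S = -9
t(F, s) = -9 + F + s (t(F, s) = (F + s) - 9 = -9 + F + s)
q(N, u) = -81/4 (q(N, u) = 3*(-27/4) = -81/4)
V = 5103/4 (V = -81/4*(-63) = 5103/4 ≈ 1275.8)
1/V = 1/(5103/4) = 4/5103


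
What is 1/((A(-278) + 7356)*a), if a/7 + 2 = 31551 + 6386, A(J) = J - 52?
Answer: 1/1865719170 ≈ 5.3599e-10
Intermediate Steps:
A(J) = -52 + J
a = 265545 (a = -14 + 7*(31551 + 6386) = -14 + 7*37937 = -14 + 265559 = 265545)
1/((A(-278) + 7356)*a) = 1/(((-52 - 278) + 7356)*265545) = (1/265545)/(-330 + 7356) = (1/265545)/7026 = (1/7026)*(1/265545) = 1/1865719170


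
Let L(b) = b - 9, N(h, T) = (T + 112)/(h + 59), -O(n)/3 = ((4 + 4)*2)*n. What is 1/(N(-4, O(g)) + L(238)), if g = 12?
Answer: 55/12131 ≈ 0.0045338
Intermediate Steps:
O(n) = -48*n (O(n) = -3*(4 + 4)*2*n = -3*8*2*n = -48*n)
N(h, T) = (112 + T)/(59 + h)
L(b) = -9 + b
1/(N(-4, O(g)) + L(238)) = 1/((112 - 48*12)/(59 - 4) + (-9 + 238)) = 1/((112 - 576)/55 + 229) = 1/((1/55)*(-464) + 229) = 1/(-464/55 + 229) = 1/(12131/55) = 55/12131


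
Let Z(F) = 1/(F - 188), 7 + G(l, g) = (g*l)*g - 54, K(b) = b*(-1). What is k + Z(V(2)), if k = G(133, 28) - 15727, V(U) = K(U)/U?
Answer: 16723475/189 ≈ 88484.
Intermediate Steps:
K(b) = -b
G(l, g) = -61 + l*g² (G(l, g) = -7 + ((g*l)*g - 54) = -7 + (l*g² - 54) = -7 + (-54 + l*g²) = -61 + l*g²)
V(U) = -1 (V(U) = (-U)/U = -1)
Z(F) = 1/(-188 + F)
k = 88484 (k = (-61 + 133*28²) - 15727 = (-61 + 133*784) - 15727 = (-61 + 104272) - 15727 = 104211 - 15727 = 88484)
k + Z(V(2)) = 88484 + 1/(-188 - 1) = 88484 + 1/(-189) = 88484 - 1/189 = 16723475/189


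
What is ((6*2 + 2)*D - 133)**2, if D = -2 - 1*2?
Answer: 35721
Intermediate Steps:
D = -4 (D = -2 - 2 = -4)
((6*2 + 2)*D - 133)**2 = ((6*2 + 2)*(-4) - 133)**2 = ((12 + 2)*(-4) - 133)**2 = (14*(-4) - 133)**2 = (-56 - 133)**2 = (-189)**2 = 35721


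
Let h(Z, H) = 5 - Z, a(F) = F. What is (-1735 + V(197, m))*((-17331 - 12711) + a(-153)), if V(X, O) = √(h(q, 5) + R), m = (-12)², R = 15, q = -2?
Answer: 52388325 - 30195*√22 ≈ 5.2247e+7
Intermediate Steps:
m = 144
V(X, O) = √22 (V(X, O) = √((5 - 1*(-2)) + 15) = √((5 + 2) + 15) = √(7 + 15) = √22)
(-1735 + V(197, m))*((-17331 - 12711) + a(-153)) = (-1735 + √22)*((-17331 - 12711) - 153) = (-1735 + √22)*(-30042 - 153) = (-1735 + √22)*(-30195) = 52388325 - 30195*√22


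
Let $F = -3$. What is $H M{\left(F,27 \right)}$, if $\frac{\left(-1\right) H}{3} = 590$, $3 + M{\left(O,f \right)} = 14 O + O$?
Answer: $84960$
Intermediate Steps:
$M{\left(O,f \right)} = -3 + 15 O$ ($M{\left(O,f \right)} = -3 + \left(14 O + O\right) = -3 + 15 O$)
$H = -1770$ ($H = \left(-3\right) 590 = -1770$)
$H M{\left(F,27 \right)} = - 1770 \left(-3 + 15 \left(-3\right)\right) = - 1770 \left(-3 - 45\right) = \left(-1770\right) \left(-48\right) = 84960$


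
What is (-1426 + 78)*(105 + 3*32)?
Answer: -270948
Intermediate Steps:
(-1426 + 78)*(105 + 3*32) = -1348*(105 + 96) = -1348*201 = -270948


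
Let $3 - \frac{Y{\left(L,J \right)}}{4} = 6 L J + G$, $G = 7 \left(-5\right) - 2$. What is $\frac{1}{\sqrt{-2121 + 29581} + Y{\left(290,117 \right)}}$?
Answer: $- \frac{40708}{33142823907} - \frac{\sqrt{6865}}{331428239070} \approx -1.2285 \cdot 10^{-6}$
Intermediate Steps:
$G = -37$ ($G = -35 - 2 = -37$)
$Y{\left(L,J \right)} = 160 - 24 J L$ ($Y{\left(L,J \right)} = 12 - 4 \left(6 L J - 37\right) = 12 - 4 \left(6 J L - 37\right) = 12 - 4 \left(-37 + 6 J L\right) = 12 - \left(-148 + 24 J L\right) = 160 - 24 J L$)
$\frac{1}{\sqrt{-2121 + 29581} + Y{\left(290,117 \right)}} = \frac{1}{\sqrt{-2121 + 29581} + \left(160 - 2808 \cdot 290\right)} = \frac{1}{\sqrt{27460} + \left(160 - 814320\right)} = \frac{1}{2 \sqrt{6865} - 814160} = \frac{1}{-814160 + 2 \sqrt{6865}}$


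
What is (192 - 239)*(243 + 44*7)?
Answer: -25897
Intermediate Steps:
(192 - 239)*(243 + 44*7) = -47*(243 + 308) = -47*551 = -25897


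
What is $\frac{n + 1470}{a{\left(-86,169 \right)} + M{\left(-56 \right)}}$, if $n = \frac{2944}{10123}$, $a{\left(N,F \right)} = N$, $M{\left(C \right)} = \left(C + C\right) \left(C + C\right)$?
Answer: $\frac{7441877}{63056167} \approx 0.11802$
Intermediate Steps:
$M{\left(C \right)} = 4 C^{2}$ ($M{\left(C \right)} = 2 C 2 C = 4 C^{2}$)
$n = \frac{2944}{10123}$ ($n = 2944 \cdot \frac{1}{10123} = \frac{2944}{10123} \approx 0.29082$)
$\frac{n + 1470}{a{\left(-86,169 \right)} + M{\left(-56 \right)}} = \frac{\frac{2944}{10123} + 1470}{-86 + 4 \left(-56\right)^{2}} = \frac{14883754}{10123 \left(-86 + 4 \cdot 3136\right)} = \frac{14883754}{10123 \left(-86 + 12544\right)} = \frac{14883754}{10123 \cdot 12458} = \frac{14883754}{10123} \cdot \frac{1}{12458} = \frac{7441877}{63056167}$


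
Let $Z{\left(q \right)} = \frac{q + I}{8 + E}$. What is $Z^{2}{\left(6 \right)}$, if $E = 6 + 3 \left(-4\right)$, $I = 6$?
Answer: $36$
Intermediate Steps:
$E = -6$ ($E = 6 - 12 = -6$)
$Z{\left(q \right)} = 3 + \frac{q}{2}$ ($Z{\left(q \right)} = \frac{q + 6}{8 - 6} = \frac{6 + q}{2} = \left(6 + q\right) \frac{1}{2} = 3 + \frac{q}{2}$)
$Z^{2}{\left(6 \right)} = \left(3 + \frac{1}{2} \cdot 6\right)^{2} = \left(3 + 3\right)^{2} = 6^{2} = 36$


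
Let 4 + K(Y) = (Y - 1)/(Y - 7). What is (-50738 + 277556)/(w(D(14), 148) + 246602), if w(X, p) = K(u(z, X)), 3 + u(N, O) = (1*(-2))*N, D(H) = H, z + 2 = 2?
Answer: 567045/616496 ≈ 0.91979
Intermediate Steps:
z = 0 (z = -2 + 2 = 0)
u(N, O) = -3 - 2*N (u(N, O) = -3 + (1*(-2))*N = -3 - 2*N)
K(Y) = -4 + (-1 + Y)/(-7 + Y) (K(Y) = -4 + (Y - 1)/(Y - 7) = -4 + (-1 + Y)/(-7 + Y))
w(X, p) = -18/5 (w(X, p) = 3*(9 - (-3 - 2*0))/(-7 + (-3 - 2*0)) = 3*(9 - (-3 + 0))/(-7 + (-3 + 0)) = 3*(9 - 1*(-3))/(-7 - 3) = 3*(9 + 3)/(-10) = 3*(-1/10)*12 = -18/5)
(-50738 + 277556)/(w(D(14), 148) + 246602) = (-50738 + 277556)/(-18/5 + 246602) = 226818/(1232992/5) = 226818*(5/1232992) = 567045/616496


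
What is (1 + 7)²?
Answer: 64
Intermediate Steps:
(1 + 7)² = 8² = 64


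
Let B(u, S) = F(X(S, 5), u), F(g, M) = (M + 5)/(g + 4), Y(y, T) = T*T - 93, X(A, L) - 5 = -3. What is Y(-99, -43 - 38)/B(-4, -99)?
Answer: 38808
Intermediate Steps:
X(A, L) = 2 (X(A, L) = 5 - 3 = 2)
Y(y, T) = -93 + T**2 (Y(y, T) = T**2 - 93 = -93 + T**2)
F(g, M) = (5 + M)/(4 + g)
B(u, S) = 5/6 + u/6 (B(u, S) = (5 + u)/(4 + 2) = (5 + u)/6 = 5/6 + u/6)
Y(-99, -43 - 38)/B(-4, -99) = (-93 + (-43 - 38)**2)/(5/6 + (1/6)*(-4)) = (-93 + (-81)**2)/(5/6 - 2/3) = (-93 + 6561)/(1/6) = 6468*6 = 38808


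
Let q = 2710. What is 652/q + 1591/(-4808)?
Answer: -588397/6514840 ≈ -0.090316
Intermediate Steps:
652/q + 1591/(-4808) = 652/2710 + 1591/(-4808) = 652*(1/2710) + 1591*(-1/4808) = 326/1355 - 1591/4808 = -588397/6514840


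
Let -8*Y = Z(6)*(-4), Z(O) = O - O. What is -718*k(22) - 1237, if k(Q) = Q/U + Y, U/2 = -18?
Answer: -7184/9 ≈ -798.22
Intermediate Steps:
U = -36 (U = 2*(-18) = -36)
Z(O) = 0
Y = 0 (Y = -0*(-4) = -1/8*0 = 0)
k(Q) = -Q/36 (k(Q) = Q/(-36) + 0 = Q*(-1/36) + 0 = -Q/36 + 0 = -Q/36)
-718*k(22) - 1237 = -(-359)*22/18 - 1237 = -718*(-11/18) - 1237 = 3949/9 - 1237 = -7184/9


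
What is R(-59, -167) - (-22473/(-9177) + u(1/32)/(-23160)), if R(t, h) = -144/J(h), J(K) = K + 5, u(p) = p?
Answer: -10609617703/6801258240 ≈ -1.5599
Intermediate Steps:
J(K) = 5 + K
R(t, h) = -144/(5 + h)
R(-59, -167) - (-22473/(-9177) + u(1/32)/(-23160)) = -144/(5 - 167) - (-22473/(-9177) + 1/(32*(-23160))) = -144/(-162) - (-22473*(-1/9177) + (1/32)*(-1/23160)) = -144*(-1/162) - (7491/3059 - 1/741120) = 8/9 - 1*5551726861/2267086080 = 8/9 - 5551726861/2267086080 = -10609617703/6801258240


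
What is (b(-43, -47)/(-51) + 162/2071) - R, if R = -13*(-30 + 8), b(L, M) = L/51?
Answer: -1540077491/5386671 ≈ -285.91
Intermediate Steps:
b(L, M) = L/51 (b(L, M) = L*(1/51) = L/51)
R = 286 (R = -13*(-22) = 286)
(b(-43, -47)/(-51) + 162/2071) - R = (((1/51)*(-43))/(-51) + 162/2071) - 1*286 = (-43/51*(-1/51) + 162*(1/2071)) - 286 = (43/2601 + 162/2071) - 286 = 510415/5386671 - 286 = -1540077491/5386671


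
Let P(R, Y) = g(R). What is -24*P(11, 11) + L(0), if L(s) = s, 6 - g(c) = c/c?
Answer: -120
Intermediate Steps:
g(c) = 5 (g(c) = 6 - c/c = 6 - 1*1 = 6 - 1 = 5)
P(R, Y) = 5
-24*P(11, 11) + L(0) = -24*5 + 0 = -120 + 0 = -120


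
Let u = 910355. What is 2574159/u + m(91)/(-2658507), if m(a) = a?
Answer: 6843336878308/2420185139985 ≈ 2.8276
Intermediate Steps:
2574159/u + m(91)/(-2658507) = 2574159/910355 + 91/(-2658507) = 2574159*(1/910355) + 91*(-1/2658507) = 2574159/910355 - 91/2658507 = 6843336878308/2420185139985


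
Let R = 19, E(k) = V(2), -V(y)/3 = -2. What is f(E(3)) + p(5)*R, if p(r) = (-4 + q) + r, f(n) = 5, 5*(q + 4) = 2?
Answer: -222/5 ≈ -44.400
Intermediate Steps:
q = -18/5 (q = -4 + (⅕)*2 = -4 + ⅖ = -18/5 ≈ -3.6000)
V(y) = 6 (V(y) = -3*(-2) = 6)
E(k) = 6
p(r) = -38/5 + r (p(r) = (-4 - 18/5) + r = -38/5 + r)
f(E(3)) + p(5)*R = 5 + (-38/5 + 5)*19 = 5 - 13/5*19 = 5 - 247/5 = -222/5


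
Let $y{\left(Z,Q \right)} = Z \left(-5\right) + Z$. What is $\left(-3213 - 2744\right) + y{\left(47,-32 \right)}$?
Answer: $-6145$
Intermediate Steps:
$y{\left(Z,Q \right)} = - 4 Z$ ($y{\left(Z,Q \right)} = - 5 Z + Z = - 4 Z$)
$\left(-3213 - 2744\right) + y{\left(47,-32 \right)} = \left(-3213 - 2744\right) - 188 = -5957 - 188 = -6145$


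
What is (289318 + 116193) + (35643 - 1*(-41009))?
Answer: 482163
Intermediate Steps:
(289318 + 116193) + (35643 - 1*(-41009)) = 405511 + (35643 + 41009) = 405511 + 76652 = 482163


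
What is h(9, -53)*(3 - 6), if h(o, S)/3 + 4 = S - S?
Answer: 36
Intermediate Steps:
h(o, S) = -12 (h(o, S) = -12 + 3*(S - S) = -12 + 3*0 = -12 + 0 = -12)
h(9, -53)*(3 - 6) = -12*(3 - 6) = -12*(-3) = 36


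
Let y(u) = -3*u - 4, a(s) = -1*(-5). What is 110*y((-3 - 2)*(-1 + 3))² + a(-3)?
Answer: 74365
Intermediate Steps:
a(s) = 5
y(u) = -4 - 3*u
110*y((-3 - 2)*(-1 + 3))² + a(-3) = 110*(-4 - 3*(-3 - 2)*(-1 + 3))² + 5 = 110*(-4 - (-15)*2)² + 5 = 110*(-4 - 3*(-10))² + 5 = 110*(-4 + 30)² + 5 = 110*26² + 5 = 110*676 + 5 = 74360 + 5 = 74365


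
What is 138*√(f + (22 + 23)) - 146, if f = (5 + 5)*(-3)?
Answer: -146 + 138*√15 ≈ 388.47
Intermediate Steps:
f = -30 (f = 10*(-3) = -30)
138*√(f + (22 + 23)) - 146 = 138*√(-30 + (22 + 23)) - 146 = 138*√(-30 + 45) - 146 = 138*√15 - 146 = -146 + 138*√15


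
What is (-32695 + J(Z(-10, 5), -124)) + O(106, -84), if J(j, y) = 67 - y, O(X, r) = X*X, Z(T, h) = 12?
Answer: -21268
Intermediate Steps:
O(X, r) = X²
(-32695 + J(Z(-10, 5), -124)) + O(106, -84) = (-32695 + (67 - 1*(-124))) + 106² = (-32695 + (67 + 124)) + 11236 = (-32695 + 191) + 11236 = -32504 + 11236 = -21268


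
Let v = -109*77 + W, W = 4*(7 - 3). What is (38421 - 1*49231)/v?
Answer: 10810/8377 ≈ 1.2904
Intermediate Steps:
W = 16 (W = 4*4 = 16)
v = -8377 (v = -109*77 + 16 = -8393 + 16 = -8377)
(38421 - 1*49231)/v = (38421 - 1*49231)/(-8377) = (38421 - 49231)*(-1/8377) = -10810*(-1/8377) = 10810/8377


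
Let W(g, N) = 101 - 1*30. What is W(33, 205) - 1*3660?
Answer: -3589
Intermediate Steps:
W(g, N) = 71 (W(g, N) = 101 - 30 = 71)
W(33, 205) - 1*3660 = 71 - 1*3660 = 71 - 3660 = -3589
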